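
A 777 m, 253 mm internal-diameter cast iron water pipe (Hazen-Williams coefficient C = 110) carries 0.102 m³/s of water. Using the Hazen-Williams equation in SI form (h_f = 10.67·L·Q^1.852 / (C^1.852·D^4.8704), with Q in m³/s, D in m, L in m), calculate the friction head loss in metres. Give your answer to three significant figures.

h_f ≈ 16.2 m

h_f = 10.67·777·0.102^1.852 / (110^1.852·0.253^4.8704) = 16.18 m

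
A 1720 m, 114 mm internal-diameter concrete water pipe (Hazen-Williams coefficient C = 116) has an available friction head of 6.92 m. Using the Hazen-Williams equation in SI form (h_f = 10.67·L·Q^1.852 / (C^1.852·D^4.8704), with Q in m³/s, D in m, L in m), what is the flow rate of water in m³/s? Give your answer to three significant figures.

Q ≈ 0.00544 m³/s

Rearranging: Q = [h_f·C^1.852·D^4.8704 / (10.67·L)]^(1/1.852)
Q = [6.92·116^1.852·0.114^4.8704 / (10.67·1720)]^0.540 = 0.005441 m³/s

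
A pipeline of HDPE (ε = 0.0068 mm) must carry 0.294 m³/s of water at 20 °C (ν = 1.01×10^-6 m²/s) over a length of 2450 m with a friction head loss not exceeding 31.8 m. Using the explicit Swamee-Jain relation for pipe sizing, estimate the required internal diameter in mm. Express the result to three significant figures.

Swamee-Jain (Type III): D = 0.66·[ε^1.25·(LQ²/(gh_f))^4.75 + ν·Q^9.4·(L/(gh_f))^5.2]^0.04
LQ²/(gh_f) = 0.6788; L/(gh_f) = 7.854
Term 1 = ε^1.25·(…)^4.75 = 5.51×10^-8; Term 2 = ν·Q^9.4·(…)^5.2 = 4.58×10^-7
D = 0.66·(5.51×10^-8 + 4.58×10^-7)^0.04 = 0.3698 m = 370 mm
Check: V = 2.74 m/s, Re = 1.00×10^6, f = 0.01204, h_f = 30.5 m ≈ 31.8 m ✓

D ≈ 370 mm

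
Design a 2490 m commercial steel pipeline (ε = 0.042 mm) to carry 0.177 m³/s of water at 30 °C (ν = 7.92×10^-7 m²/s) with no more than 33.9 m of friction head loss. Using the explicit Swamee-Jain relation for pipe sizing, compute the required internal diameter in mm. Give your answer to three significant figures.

Swamee-Jain (Type III): D = 0.66·[ε^1.25·(LQ²/(gh_f))^4.75 + ν·Q^9.4·(L/(gh_f))^5.2]^0.04
LQ²/(gh_f) = 0.2346; L/(gh_f) = 7.487
Term 1 = ε^1.25·(…)^4.75 = 3.45×10^-9; Term 2 = ν·Q^9.4·(…)^5.2 = 2.38×10^-9
D = 0.66·(3.45×10^-9 + 2.38×10^-9)^0.04 = 0.3091 m = 309 mm
Check: V = 2.36 m/s, Re = 9.20×10^5, f = 0.01409, h_f = 32.2 m ≈ 33.9 m ✓

D ≈ 309 mm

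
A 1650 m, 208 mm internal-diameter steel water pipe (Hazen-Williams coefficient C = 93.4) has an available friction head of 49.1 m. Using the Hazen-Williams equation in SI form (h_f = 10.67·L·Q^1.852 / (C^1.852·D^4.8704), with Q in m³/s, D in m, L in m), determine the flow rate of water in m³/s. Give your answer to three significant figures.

Q ≈ 0.0628 m³/s

Rearranging: Q = [h_f·C^1.852·D^4.8704 / (10.67·L)]^(1/1.852)
Q = [49.1·93.4^1.852·0.208^4.8704 / (10.67·1650)]^0.540 = 0.06275 m³/s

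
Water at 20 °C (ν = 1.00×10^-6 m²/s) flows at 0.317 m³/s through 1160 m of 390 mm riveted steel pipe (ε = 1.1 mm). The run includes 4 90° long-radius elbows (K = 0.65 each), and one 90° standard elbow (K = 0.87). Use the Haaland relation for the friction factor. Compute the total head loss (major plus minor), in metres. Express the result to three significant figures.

H_L ≈ 28.9 m

V = 4Q/(πD²) = 2.654 m/s; V²/2g = 0.3589 m
Re = 1.03×10^6, ε/D = 0.00282 → f = 0.02589 (Haaland)
Major: h_f = f(L/D)·V²/2g = 0.02589·2974·0.3589 = 27.64 m
Minor: ΣK = 3.47; h_m = ΣK·V²/2g = 1.245 m
Total H_L = 27.64 + 1.245 = 28.89 m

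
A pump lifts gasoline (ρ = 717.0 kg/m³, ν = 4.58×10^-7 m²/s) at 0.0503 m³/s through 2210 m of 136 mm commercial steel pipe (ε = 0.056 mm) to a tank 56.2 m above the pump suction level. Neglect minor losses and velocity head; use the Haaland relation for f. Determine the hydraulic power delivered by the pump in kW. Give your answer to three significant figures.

P_hyd ≈ 77.9 kW

V = 4Q/(πD²) = 3.463 m/s; Re = 1.03×10^6; ε/D = 4.12×10^-4; f = 0.01652
h_f = f(L/D)V²/2g = 164.0 m
Total head H = z + h_f = 56.2 + 164.0 = 220.2 m
P_hyd = ρgQH = 717.0·9.81·0.0503·220.2 = 77.92 kW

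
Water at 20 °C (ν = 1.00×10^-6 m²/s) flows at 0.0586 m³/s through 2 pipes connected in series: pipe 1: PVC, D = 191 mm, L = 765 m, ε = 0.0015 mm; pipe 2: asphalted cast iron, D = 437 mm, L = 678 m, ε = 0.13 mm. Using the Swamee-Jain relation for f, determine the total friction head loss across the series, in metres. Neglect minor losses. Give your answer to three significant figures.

H ≈ 12.0 m

Pipe 1: V = 2.045 m/s, Re = 3.91×10^5, ε/D = 7.85×10^-6, f = 0.01380, h_1 = f(L/D)V²/2g = 11.78 m
Pipe 2: V = 0.3907 m/s, Re = 1.71×10^5, ε/D = 2.97×10^-4, f = 0.01811, h_2 = f(L/D)V²/2g = 0.2186 m
Series → Q common, losses add: H = Σh = 12.00 m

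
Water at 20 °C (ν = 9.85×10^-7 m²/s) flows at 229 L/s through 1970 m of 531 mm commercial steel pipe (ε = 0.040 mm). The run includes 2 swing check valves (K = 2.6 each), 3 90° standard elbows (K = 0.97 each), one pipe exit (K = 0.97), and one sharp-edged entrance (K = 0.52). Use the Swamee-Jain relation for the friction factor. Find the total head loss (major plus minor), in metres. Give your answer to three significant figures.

H_L ≈ 3.35 m

V = 4Q/(πD²) = 1.034 m/s; V²/2g = 0.05450 m
Re = 5.57×10^5, ε/D = 7.53×10^-5 → f = 0.01398 (Swamee-Jain)
Major: h_f = f(L/D)·V²/2g = 0.01398·3710·0.05450 = 2.827 m
Minor: ΣK = 9.60; h_m = ΣK·V²/2g = 0.5232 m
Total H_L = 2.827 + 0.5232 = 3.350 m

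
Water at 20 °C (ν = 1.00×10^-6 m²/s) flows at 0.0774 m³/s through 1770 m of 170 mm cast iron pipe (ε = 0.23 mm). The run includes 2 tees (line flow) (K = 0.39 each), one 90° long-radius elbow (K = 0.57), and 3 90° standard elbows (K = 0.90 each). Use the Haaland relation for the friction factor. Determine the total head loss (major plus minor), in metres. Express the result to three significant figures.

V = 4Q/(πD²) = 3.410 m/s; V²/2g = 0.5927 m
Re = 5.80×10^5, ε/D = 0.00135 → f = 0.02157 (Haaland)
Major: h_f = f(L/D)·V²/2g = 0.02157·10412·0.5927 = 133.1 m
Minor: ΣK = 4.05; h_m = ΣK·V²/2g = 2.400 m
Total H_L = 133.1 + 2.400 = 135.5 m

H_L ≈ 136 m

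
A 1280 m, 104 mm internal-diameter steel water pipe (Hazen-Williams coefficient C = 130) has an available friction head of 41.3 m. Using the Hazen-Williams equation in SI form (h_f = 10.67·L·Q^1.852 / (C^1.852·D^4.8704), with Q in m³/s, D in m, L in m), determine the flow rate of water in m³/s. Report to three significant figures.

Rearranging: Q = [h_f·C^1.852·D^4.8704 / (10.67·L)]^(1/1.852)
Q = [41.3·130^1.852·0.104^4.8704 / (10.67·1280)]^0.540 = 0.01474 m³/s

Q ≈ 0.0147 m³/s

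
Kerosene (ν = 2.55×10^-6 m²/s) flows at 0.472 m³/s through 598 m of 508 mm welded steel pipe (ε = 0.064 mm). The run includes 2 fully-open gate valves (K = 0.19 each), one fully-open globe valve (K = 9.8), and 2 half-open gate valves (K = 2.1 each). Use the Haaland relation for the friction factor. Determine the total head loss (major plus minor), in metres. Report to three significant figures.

H_L ≈ 8.75 m

V = 4Q/(πD²) = 2.329 m/s; V²/2g = 0.2764 m
Re = 4.64×10^5, ε/D = 1.26×10^-4 → f = 0.01467 (Haaland)
Major: h_f = f(L/D)·V²/2g = 0.01467·1177·0.2764 = 4.772 m
Minor: ΣK = 14.4; h_m = ΣK·V²/2g = 3.975 m
Total H_L = 4.772 + 3.975 = 8.747 m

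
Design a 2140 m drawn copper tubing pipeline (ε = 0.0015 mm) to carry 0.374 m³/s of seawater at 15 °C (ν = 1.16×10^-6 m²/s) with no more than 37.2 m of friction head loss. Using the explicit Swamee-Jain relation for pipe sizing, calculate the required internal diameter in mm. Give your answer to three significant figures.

D ≈ 382 mm

Swamee-Jain (Type III): D = 0.66·[ε^1.25·(LQ²/(gh_f))^4.75 + ν·Q^9.4·(L/(gh_f))^5.2]^0.04
LQ²/(gh_f) = 0.8202; L/(gh_f) = 5.864
Term 1 = ε^1.25·(…)^4.75 = 2.05×10^-8; Term 2 = ν·Q^9.4·(…)^5.2 = 1.11×10^-6
D = 0.66·(2.05×10^-8 + 1.11×10^-6)^0.04 = 0.3816 m = 382 mm
Check: V = 3.27 m/s, Re = 1.08×10^6, f = 0.01157, h_f = 35.4 m ≈ 37.2 m ✓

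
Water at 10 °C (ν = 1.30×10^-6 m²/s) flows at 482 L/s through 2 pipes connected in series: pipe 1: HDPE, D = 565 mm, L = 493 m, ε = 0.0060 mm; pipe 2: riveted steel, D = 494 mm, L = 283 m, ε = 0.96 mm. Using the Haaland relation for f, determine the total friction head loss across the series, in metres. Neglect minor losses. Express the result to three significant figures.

H ≈ 6.32 m

Pipe 1: V = 1.922 m/s, Re = 8.36×10^5, ε/D = 1.06×10^-5, f = 0.01211, h_1 = f(L/D)V²/2g = 1.991 m
Pipe 2: V = 2.515 m/s, Re = 9.56×10^5, ε/D = 0.00194, f = 0.02346, h_2 = f(L/D)V²/2g = 4.333 m
Series → Q common, losses add: H = Σh = 6.324 m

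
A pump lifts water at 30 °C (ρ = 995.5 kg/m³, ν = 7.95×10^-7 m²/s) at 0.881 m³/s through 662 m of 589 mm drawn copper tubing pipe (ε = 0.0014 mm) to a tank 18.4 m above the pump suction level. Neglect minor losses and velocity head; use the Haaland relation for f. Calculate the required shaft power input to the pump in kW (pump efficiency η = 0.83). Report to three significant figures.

V = 4Q/(πD²) = 3.233 m/s; Re = 2.40×10^6; ε/D = 2.38×10^-6; f = 0.01013
h_f = f(L/D)V²/2g = 6.065 m
Total head H = z + h_f = 18.4 + 6.065 = 24.46 m
P_hyd = ρgQH = 995.5·9.81·0.881·24.46 = 210.5 kW
P_shaft = P_hyd/η = 210.5/0.83 = 253.6 kW

P_shaft ≈ 254 kW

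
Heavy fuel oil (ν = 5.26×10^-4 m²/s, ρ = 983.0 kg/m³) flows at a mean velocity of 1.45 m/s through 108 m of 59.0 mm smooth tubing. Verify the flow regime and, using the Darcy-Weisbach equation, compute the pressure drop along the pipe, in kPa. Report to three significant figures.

Δp ≈ 744 kPa

Re = VD/ν = 1.45·0.05900/5.26×10^-4 = 163 → laminar (Re < 2300)
f = 64/Re = 0.3935
h_f = f(L/D)V²/(2g) = 0.3935·(108/0.05900)·1.45²/(2·9.81) = 77.19 m
Δp = ρg·h_f = 983.0·9.81·77.19 = 744.3 kPa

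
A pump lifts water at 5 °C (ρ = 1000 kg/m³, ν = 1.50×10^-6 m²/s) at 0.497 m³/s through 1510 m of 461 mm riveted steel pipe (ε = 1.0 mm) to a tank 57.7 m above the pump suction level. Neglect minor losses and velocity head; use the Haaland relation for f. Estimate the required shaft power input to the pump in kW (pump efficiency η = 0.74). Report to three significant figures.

P_shaft ≈ 616 kW

V = 4Q/(πD²) = 2.978 m/s; Re = 9.15×10^5; ε/D = 0.00217; f = 0.02415
h_f = f(L/D)V²/2g = 35.75 m
Total head H = z + h_f = 57.7 + 35.75 = 93.45 m
P_hyd = ρgQH = 1000·9.81·0.497·93.45 = 455.6 kW
P_shaft = P_hyd/η = 455.6/0.74 = 615.7 kW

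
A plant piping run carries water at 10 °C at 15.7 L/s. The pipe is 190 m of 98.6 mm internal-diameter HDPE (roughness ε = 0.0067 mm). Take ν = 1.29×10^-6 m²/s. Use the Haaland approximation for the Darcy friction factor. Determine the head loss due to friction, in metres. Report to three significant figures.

h_f ≈ 6.91 m

V = 4Q/(πD²) = 4·0.0157/(π·0.0986²) = 2.056 m/s
Re = VD/ν = 2.056·0.0986/1.29×10^-6 = 1.57×10^5 → turbulent
ε/D = 0.0067/98.6 = 6.80×10^-5
Haaland: f = 0.01665
h_f = f(L/D)V²/(2g) = 0.01665·(190/0.0986)·2.056²/(2·9.81) = 6.912 m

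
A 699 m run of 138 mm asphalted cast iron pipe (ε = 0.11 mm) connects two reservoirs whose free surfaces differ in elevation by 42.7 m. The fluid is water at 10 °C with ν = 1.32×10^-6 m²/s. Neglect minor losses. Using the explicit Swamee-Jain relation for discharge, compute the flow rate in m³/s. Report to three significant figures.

Swamee-Jain (Type II): Q = -0.965·√(gD⁵h_f/L)·ln[ε/(3.7D) + √(3.17ν²L/(gD³h_f))]
√(gD⁵h_f/L) = √(9.81·0.138⁵·42.7/699) = 0.005477
ε/(3.7D) = 2.15×10^-4; √(3.17ν²L/(gD³h_f)) = 5.92×10^-5
Q = -0.965·0.005477·ln(2.747×10^-4) = 0.04334 m³/s
Check: V = 2.90 m/s, Re = 3.03×10^5, f = 0.01985, h_f = 43.0 m ≈ 42.7 m ✓

Q ≈ 0.0433 m³/s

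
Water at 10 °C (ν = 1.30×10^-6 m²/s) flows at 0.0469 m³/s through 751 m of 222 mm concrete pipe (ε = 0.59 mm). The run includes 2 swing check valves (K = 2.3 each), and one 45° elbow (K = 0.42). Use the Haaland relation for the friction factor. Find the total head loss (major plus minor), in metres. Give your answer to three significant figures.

V = 4Q/(πD²) = 1.212 m/s; V²/2g = 0.07483 m
Re = 2.07×10^5, ε/D = 0.00266 → f = 0.02598 (Haaland)
Major: h_f = f(L/D)·V²/2g = 0.02598·3383·0.07483 = 6.575 m
Minor: ΣK = 5.02; h_m = ΣK·V²/2g = 0.3756 m
Total H_L = 6.575 + 0.3756 = 6.951 m

H_L ≈ 6.95 m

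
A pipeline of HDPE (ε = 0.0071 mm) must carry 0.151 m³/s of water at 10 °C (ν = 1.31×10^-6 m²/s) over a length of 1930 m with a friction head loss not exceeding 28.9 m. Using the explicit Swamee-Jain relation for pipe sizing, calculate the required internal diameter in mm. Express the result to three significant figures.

D ≈ 282 mm

Swamee-Jain (Type III): D = 0.66·[ε^1.25·(LQ²/(gh_f))^4.75 + ν·Q^9.4·(L/(gh_f))^5.2]^0.04
LQ²/(gh_f) = 0.1552; L/(gh_f) = 6.808
Term 1 = ε^1.25·(…)^4.75 = 5.26×10^-11; Term 2 = ν·Q^9.4·(…)^5.2 = 5.39×10^-10
D = 0.66·(5.26×10^-11 + 5.39×10^-10)^0.04 = 0.2821 m = 282 mm
Check: V = 2.42 m/s, Re = 5.20×10^5, f = 0.01340, h_f = 27.3 m ≈ 28.9 m ✓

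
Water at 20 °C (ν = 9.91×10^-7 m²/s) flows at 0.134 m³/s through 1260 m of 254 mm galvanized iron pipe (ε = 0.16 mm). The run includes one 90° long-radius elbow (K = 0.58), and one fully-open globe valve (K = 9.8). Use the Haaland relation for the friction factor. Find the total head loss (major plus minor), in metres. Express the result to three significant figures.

V = 4Q/(πD²) = 2.645 m/s; V²/2g = 0.3564 m
Re = 6.78×10^5, ε/D = 6.30×10^-4 → f = 0.01818 (Haaland)
Major: h_f = f(L/D)·V²/2g = 0.01818·4961·0.3564 = 32.14 m
Minor: ΣK = 10.4; h_m = ΣK·V²/2g = 3.700 m
Total H_L = 32.14 + 3.700 = 35.84 m

H_L ≈ 35.8 m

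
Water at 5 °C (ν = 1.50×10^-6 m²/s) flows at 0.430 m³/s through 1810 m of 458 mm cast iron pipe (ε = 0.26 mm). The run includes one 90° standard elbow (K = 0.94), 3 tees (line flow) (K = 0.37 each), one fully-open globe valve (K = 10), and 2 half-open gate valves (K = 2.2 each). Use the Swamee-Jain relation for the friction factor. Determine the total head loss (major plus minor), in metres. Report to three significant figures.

H_L ≈ 30.2 m

V = 4Q/(πD²) = 2.610 m/s; V²/2g = 0.3472 m
Re = 7.97×10^5, ε/D = 5.68×10^-4 → f = 0.01786 (Swamee-Jain)
Major: h_f = f(L/D)·V²/2g = 0.01786·3952·0.3472 = 24.51 m
Minor: ΣK = 16.4; h_m = ΣK·V²/2g = 5.712 m
Total H_L = 24.51 + 5.712 = 30.22 m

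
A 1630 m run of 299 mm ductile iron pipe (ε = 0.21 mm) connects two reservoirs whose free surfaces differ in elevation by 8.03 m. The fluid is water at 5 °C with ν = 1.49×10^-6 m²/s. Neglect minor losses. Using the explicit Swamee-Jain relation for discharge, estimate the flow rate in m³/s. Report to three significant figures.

Swamee-Jain (Type II): Q = -0.965·√(gD⁵h_f/L)·ln[ε/(3.7D) + √(3.17ν²L/(gD³h_f))]
√(gD⁵h_f/L) = √(9.81·0.299⁵·8.03/1630) = 0.01075
ε/(3.7D) = 1.90×10^-4; √(3.17ν²L/(gD³h_f)) = 7.38×10^-5
Q = -0.965·0.01075·ln(2.636×10^-4) = 0.08546 m³/s
Check: V = 1.22 m/s, Re = 2.44×10^5, f = 0.01965, h_f = 8.09 m ≈ 8.03 m ✓

Q ≈ 0.0855 m³/s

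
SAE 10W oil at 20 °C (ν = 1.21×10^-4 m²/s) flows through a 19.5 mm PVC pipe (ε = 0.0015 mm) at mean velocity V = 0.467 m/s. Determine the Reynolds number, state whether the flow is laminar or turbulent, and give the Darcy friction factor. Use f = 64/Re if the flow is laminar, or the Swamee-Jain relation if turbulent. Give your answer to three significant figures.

Re = VD/ν = 0.4670·0.0195/1.21×10^-4 = 75.3
Re < 2300 → laminar → f = 64/Re = 0.8504

Re ≈ 75.3; laminar; f = 64/Re ≈ 0.850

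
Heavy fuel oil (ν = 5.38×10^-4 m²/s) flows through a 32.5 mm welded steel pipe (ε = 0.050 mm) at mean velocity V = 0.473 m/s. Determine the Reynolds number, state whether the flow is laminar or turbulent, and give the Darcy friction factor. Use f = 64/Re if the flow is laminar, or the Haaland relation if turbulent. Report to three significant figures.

Re = VD/ν = 0.4730·0.0325/5.38×10^-4 = 28.6
Re < 2300 → laminar → f = 64/Re = 2.240

Re ≈ 28.6; laminar; f = 64/Re ≈ 2.24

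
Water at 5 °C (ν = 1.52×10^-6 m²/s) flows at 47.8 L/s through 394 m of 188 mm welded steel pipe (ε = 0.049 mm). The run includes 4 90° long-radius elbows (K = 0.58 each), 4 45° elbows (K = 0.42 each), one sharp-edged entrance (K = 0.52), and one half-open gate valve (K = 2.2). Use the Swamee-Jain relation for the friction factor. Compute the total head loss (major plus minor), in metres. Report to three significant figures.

V = 4Q/(πD²) = 1.722 m/s; V²/2g = 0.1511 m
Re = 2.13×10^5, ε/D = 2.61×10^-4 → f = 0.01741 (Swamee-Jain)
Major: h_f = f(L/D)·V²/2g = 0.01741·2096·0.1511 = 5.514 m
Minor: ΣK = 6.72; h_m = ΣK·V²/2g = 1.016 m
Total H_L = 5.514 + 1.016 = 6.529 m

H_L ≈ 6.53 m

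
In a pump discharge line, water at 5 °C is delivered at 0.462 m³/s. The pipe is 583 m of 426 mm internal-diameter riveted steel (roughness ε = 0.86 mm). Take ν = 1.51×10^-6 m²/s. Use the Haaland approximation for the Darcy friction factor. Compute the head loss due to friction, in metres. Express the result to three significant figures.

V = 4Q/(πD²) = 4·0.462/(π·0.426²) = 3.241 m/s
Re = VD/ν = 3.241·0.426/1.51×10^-6 = 9.14×10^5 → turbulent
ε/D = 0.86/426 = 0.00202
Haaland: f = 0.02370
h_f = f(L/D)V²/(2g) = 0.02370·(583/0.426)·3.241²/(2·9.81) = 17.37 m

h_f ≈ 17.4 m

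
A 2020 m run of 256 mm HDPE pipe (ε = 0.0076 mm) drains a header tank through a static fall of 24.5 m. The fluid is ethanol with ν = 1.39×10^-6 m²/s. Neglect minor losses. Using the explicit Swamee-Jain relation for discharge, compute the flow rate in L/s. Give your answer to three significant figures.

Swamee-Jain (Type II): Q = -0.965·√(gD⁵h_f/L)·ln[ε/(3.7D) + √(3.17ν²L/(gD³h_f))]
√(gD⁵h_f/L) = √(9.81·0.256⁵·24.5/2020) = 0.01144
ε/(3.7D) = 8.02×10^-6; √(3.17ν²L/(gD³h_f)) = 5.54×10^-5
Q = -0.965·0.01144·ln(6.342×10^-5) = 0.1067 m³/s
Check: V = 2.07 m/s, Re = 3.82×10^5, f = 0.01414, h_f = 24.4 m ≈ 24.5 m ✓

Q ≈ 107 L/s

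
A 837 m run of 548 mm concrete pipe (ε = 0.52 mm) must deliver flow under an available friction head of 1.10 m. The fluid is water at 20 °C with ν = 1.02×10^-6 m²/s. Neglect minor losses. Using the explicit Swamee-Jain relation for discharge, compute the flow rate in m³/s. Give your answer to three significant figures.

Q ≈ 0.198 m³/s

Swamee-Jain (Type II): Q = -0.965·√(gD⁵h_f/L)·ln[ε/(3.7D) + √(3.17ν²L/(gD³h_f))]
√(gD⁵h_f/L) = √(9.81·0.548⁵·1.10/837) = 0.02524
ε/(3.7D) = 2.56×10^-4; √(3.17ν²L/(gD³h_f)) = 3.94×10^-5
Q = -0.965·0.02524·ln(2.959×10^-4) = 0.1979 m³/s
Check: V = 0.839 m/s, Re = 4.51×10^5, f = 0.02020, h_f = 1.11 m ≈ 1.10 m ✓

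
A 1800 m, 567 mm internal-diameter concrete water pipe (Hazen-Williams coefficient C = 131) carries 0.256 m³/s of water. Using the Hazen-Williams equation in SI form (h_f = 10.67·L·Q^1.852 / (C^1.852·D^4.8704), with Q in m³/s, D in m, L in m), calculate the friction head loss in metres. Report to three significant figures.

h_f ≈ 2.93 m

h_f = 10.67·1800·0.256^1.852 / (131^1.852·0.567^4.8704) = 2.927 m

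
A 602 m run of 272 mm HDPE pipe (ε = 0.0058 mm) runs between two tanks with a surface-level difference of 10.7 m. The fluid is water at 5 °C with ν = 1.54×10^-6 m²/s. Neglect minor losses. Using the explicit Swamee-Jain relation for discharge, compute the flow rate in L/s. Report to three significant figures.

Swamee-Jain (Type II): Q = -0.965·√(gD⁵h_f/L)·ln[ε/(3.7D) + √(3.17ν²L/(gD³h_f))]
√(gD⁵h_f/L) = √(9.81·0.272⁵·10.7/602) = 0.01611
ε/(3.7D) = 5.76×10^-6; √(3.17ν²L/(gD³h_f)) = 4.63×10^-5
Q = -0.965·0.01611·ln(5.205×10^-5) = 0.1534 m³/s
Check: V = 2.64 m/s, Re = 4.66×10^5, f = 0.01358, h_f = 10.7 m ≈ 10.7 m ✓

Q ≈ 153 L/s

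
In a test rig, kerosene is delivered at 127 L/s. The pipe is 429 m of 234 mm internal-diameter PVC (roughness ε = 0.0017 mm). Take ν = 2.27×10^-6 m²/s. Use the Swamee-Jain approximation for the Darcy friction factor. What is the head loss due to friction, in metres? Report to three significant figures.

h_f ≈ 11.8 m

V = 4Q/(πD²) = 4·0.127/(π·0.234²) = 2.953 m/s
Re = VD/ν = 2.953·0.234/2.27×10^-6 = 3.04×10^5 → turbulent
ε/D = 0.0017/234 = 7.26×10^-6
Swamee-Jain: f = 0.01442
h_f = f(L/D)V²/(2g) = 0.01442·(429/0.234)·2.953²/(2·9.81) = 11.75 m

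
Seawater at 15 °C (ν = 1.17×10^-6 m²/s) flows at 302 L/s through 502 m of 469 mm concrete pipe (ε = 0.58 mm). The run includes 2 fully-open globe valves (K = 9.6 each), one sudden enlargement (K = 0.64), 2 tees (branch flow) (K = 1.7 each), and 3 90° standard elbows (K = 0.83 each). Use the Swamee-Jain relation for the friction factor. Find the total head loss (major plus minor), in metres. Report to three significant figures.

H_L ≈ 7.54 m

V = 4Q/(πD²) = 1.748 m/s; V²/2g = 0.1558 m
Re = 7.01×10^5, ε/D = 0.00124 → f = 0.02116 (Swamee-Jain)
Major: h_f = f(L/D)·V²/2g = 0.02116·1070·0.1558 = 3.528 m
Minor: ΣK = 25.7; h_m = ΣK·V²/2g = 4.008 m
Total H_L = 3.528 + 4.008 = 7.536 m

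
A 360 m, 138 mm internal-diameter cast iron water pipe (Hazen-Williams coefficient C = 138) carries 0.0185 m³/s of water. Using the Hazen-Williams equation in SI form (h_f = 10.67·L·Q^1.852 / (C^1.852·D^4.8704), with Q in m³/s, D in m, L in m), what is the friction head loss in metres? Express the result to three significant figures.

h_f = 10.67·360·0.0185^1.852 / (138^1.852·0.138^4.8704) = 3.993 m

h_f ≈ 3.99 m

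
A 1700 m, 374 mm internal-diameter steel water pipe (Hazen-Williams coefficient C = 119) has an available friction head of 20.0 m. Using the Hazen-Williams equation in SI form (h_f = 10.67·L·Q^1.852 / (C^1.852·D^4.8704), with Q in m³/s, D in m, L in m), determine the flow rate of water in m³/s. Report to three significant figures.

Rearranging: Q = [h_f·C^1.852·D^4.8704 / (10.67·L)]^(1/1.852)
Q = [20.0·119^1.852·0.374^4.8704 / (10.67·1700)]^0.540 = 0.2266 m³/s

Q ≈ 0.227 m³/s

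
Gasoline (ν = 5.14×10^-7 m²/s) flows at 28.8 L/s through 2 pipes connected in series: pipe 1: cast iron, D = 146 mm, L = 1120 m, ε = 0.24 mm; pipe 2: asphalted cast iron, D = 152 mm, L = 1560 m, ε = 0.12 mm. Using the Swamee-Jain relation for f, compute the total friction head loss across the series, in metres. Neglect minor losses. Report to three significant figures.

H ≈ 52.0 m

Pipe 1: V = 1.720 m/s, Re = 4.89×10^5, ε/D = 0.00164, f = 0.02279, h_1 = f(L/D)V²/2g = 26.37 m
Pipe 2: V = 1.587 m/s, Re = 4.69×10^5, ε/D = 7.89×10^-4, f = 0.01942, h_2 = f(L/D)V²/2g = 25.60 m
Series → Q common, losses add: H = Σh = 51.97 m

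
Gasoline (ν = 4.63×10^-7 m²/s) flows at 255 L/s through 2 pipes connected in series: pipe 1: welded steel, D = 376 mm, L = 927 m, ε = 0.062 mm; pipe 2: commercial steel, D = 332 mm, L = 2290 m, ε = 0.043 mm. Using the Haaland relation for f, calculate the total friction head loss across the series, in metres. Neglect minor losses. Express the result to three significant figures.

H ≈ 49.4 m

Pipe 1: V = 2.297 m/s, Re = 1.87×10^6, ε/D = 1.65×10^-4, f = 0.01378, h_1 = f(L/D)V²/2g = 9.132 m
Pipe 2: V = 2.946 m/s, Re = 2.11×10^6, ε/D = 1.30×10^-4, f = 0.01320, h_2 = f(L/D)V²/2g = 40.26 m
Series → Q common, losses add: H = Σh = 49.39 m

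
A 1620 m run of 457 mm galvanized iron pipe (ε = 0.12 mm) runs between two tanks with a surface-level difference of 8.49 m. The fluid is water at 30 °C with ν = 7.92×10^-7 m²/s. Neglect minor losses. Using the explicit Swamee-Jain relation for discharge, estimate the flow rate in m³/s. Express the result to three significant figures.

Swamee-Jain (Type II): Q = -0.965·√(gD⁵h_f/L)·ln[ε/(3.7D) + √(3.17ν²L/(gD³h_f))]
√(gD⁵h_f/L) = √(9.81·0.457⁵·8.49/1620) = 0.03201
ε/(3.7D) = 7.10×10^-5; √(3.17ν²L/(gD³h_f)) = 2.01×10^-5
Q = -0.965·0.03201·ln(9.110×10^-5) = 0.2874 m³/s
Check: V = 1.75 m/s, Re = 1.01×10^6, f = 0.01540, h_f = 8.54 m ≈ 8.49 m ✓

Q ≈ 0.287 m³/s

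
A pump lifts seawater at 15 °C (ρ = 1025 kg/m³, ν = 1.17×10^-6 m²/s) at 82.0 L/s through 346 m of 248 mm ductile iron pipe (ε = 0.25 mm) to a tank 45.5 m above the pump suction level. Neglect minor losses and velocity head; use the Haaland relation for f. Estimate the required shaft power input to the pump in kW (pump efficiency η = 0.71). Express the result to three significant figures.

P_shaft ≈ 57.7 kW

V = 4Q/(πD²) = 1.698 m/s; Re = 3.60×10^5; ε/D = 0.00101; f = 0.02042
h_f = f(L/D)V²/2g = 4.185 m
Total head H = z + h_f = 45.5 + 4.185 = 49.69 m
P_hyd = ρgQH = 1025·9.81·0.0820·49.69 = 40.97 kW
P_shaft = P_hyd/η = 40.97/0.71 = 57.70 kW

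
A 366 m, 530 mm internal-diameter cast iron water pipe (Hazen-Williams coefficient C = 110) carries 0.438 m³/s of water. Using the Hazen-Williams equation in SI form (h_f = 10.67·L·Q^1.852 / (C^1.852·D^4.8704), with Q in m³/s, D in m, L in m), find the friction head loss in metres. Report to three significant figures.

h_f ≈ 3.09 m

h_f = 10.67·366·0.438^1.852 / (110^1.852·0.530^4.8704) = 3.089 m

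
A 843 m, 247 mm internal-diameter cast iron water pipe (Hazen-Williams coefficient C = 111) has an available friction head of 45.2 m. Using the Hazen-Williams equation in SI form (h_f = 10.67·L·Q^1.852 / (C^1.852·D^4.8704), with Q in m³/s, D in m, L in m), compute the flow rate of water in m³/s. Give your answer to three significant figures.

Rearranging: Q = [h_f·C^1.852·D^4.8704 / (10.67·L)]^(1/1.852)
Q = [45.2·111^1.852·0.247^4.8704 / (10.67·843)]^0.540 = 0.1610 m³/s

Q ≈ 0.161 m³/s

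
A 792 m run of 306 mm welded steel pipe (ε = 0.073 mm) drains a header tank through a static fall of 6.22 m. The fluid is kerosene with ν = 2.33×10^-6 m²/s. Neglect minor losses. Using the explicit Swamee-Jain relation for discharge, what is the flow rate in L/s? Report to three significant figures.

Swamee-Jain (Type II): Q = -0.965·√(gD⁵h_f/L)·ln[ε/(3.7D) + √(3.17ν²L/(gD³h_f))]
√(gD⁵h_f/L) = √(9.81·0.306⁵·6.22/792) = 0.01438
ε/(3.7D) = 6.45×10^-5; √(3.17ν²L/(gD³h_f)) = 8.83×10^-5
Q = -0.965·0.01438·ln(1.528×10^-4) = 0.1219 m³/s
Check: V = 1.66 m/s, Re = 2.18×10^5, f = 0.01722, h_f = 6.24 m ≈ 6.22 m ✓

Q ≈ 122 L/s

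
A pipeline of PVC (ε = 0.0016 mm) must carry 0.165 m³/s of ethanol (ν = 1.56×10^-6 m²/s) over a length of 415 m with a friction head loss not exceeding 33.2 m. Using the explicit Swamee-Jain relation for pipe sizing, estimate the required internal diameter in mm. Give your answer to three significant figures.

D ≈ 207 mm

Swamee-Jain (Type III): D = 0.66·[ε^1.25·(LQ²/(gh_f))^4.75 + ν·Q^9.4·(L/(gh_f))^5.2]^0.04
LQ²/(gh_f) = 0.03469; L/(gh_f) = 1.274
Term 1 = ε^1.25·(…)^4.75 = 6.62×10^-15; Term 2 = ν·Q^9.4·(…)^5.2 = 2.43×10^-13
D = 0.66·(6.62×10^-15 + 2.43×10^-13)^0.04 = 0.2067 m = 207 mm
Check: V = 4.92 m/s, Re = 6.51×10^5, f = 0.01264, h_f = 31.3 m ≈ 33.2 m ✓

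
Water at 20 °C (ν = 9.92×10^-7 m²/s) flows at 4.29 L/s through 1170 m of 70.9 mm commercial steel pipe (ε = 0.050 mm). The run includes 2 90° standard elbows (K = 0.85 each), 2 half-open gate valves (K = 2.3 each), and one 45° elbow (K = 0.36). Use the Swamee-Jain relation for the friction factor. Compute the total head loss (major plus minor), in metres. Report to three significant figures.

V = 4Q/(πD²) = 1.087 m/s; V²/2g = 0.06018 m
Re = 7.77×10^4, ε/D = 7.05×10^-4 → f = 0.02190 (Swamee-Jain)
Major: h_f = f(L/D)·V²/2g = 0.02190·16502·0.06018 = 21.75 m
Minor: ΣK = 6.66; h_m = ΣK·V²/2g = 0.4008 m
Total H_L = 21.75 + 0.4008 = 22.15 m

H_L ≈ 22.2 m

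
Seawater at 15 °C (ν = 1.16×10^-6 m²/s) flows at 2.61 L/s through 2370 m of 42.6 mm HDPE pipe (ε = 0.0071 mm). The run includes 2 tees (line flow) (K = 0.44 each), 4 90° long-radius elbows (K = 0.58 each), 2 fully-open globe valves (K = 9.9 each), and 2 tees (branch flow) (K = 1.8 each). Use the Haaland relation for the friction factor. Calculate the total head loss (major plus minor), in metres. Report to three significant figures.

H_L ≈ 195 m

V = 4Q/(πD²) = 1.831 m/s; V²/2g = 0.1709 m
Re = 6.72×10^4, ε/D = 1.67×10^-4 → f = 0.01999 (Haaland)
Major: h_f = f(L/D)·V²/2g = 0.01999·55634·0.1709 = 190.0 m
Minor: ΣK = 26.6; h_m = ΣK·V²/2g = 4.546 m
Total H_L = 190.0 + 4.546 = 194.6 m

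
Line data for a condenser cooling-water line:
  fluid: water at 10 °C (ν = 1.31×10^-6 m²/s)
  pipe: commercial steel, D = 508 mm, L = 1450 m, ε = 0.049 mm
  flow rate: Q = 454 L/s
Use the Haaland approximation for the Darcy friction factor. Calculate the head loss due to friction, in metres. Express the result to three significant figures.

h_f ≈ 9.81 m

V = 4Q/(πD²) = 4·0.454/(π·0.508²) = 2.240 m/s
Re = VD/ν = 2.240·0.508/1.31×10^-6 = 8.69×10^5 → turbulent
ε/D = 0.049/508 = 9.65×10^-5
Haaland: f = 0.01344
h_f = f(L/D)V²/(2g) = 0.01344·(1450/0.508)·2.240²/(2·9.81) = 9.807 m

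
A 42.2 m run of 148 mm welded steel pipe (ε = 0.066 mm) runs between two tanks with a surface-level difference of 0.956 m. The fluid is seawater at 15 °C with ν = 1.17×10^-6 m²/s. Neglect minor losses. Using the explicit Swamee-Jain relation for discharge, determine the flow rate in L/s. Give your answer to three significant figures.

Q ≈ 32.7 L/s

Swamee-Jain (Type II): Q = -0.965·√(gD⁵h_f/L)·ln[ε/(3.7D) + √(3.17ν²L/(gD³h_f))]
√(gD⁵h_f/L) = √(9.81·0.148⁵·0.956/42.2) = 0.003972
ε/(3.7D) = 1.21×10^-4; √(3.17ν²L/(gD³h_f)) = 7.76×10^-5
Q = -0.965·0.003972·ln(1.981×10^-4) = 0.03269 m³/s
Check: V = 1.90 m/s, Re = 2.40×10^5, f = 0.01834, h_f = 0.962 m ≈ 0.956 m ✓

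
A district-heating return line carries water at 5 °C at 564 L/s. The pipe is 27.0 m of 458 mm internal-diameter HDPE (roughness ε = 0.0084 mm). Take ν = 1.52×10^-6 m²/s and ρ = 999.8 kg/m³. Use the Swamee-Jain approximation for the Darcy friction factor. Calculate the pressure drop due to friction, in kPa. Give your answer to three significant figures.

V = 4Q/(πD²) = 4·0.564/(π·0.458²) = 3.423 m/s
Re = VD/ν = 3.423·0.458/1.52×10^-6 = 1.03×10^6 → turbulent
ε/D = 0.0084/458 = 1.83×10^-5
Swamee-Jain: f = 0.01199
h_f = f(L/D)V²/(2g) = 0.01199·(27.0/0.458)·3.423²/(2·9.81) = 0.4223 m
Δp = ρg·h_f = 999.8·9.81·0.4223 = 4.142 kPa

Δp ≈ 4.14 kPa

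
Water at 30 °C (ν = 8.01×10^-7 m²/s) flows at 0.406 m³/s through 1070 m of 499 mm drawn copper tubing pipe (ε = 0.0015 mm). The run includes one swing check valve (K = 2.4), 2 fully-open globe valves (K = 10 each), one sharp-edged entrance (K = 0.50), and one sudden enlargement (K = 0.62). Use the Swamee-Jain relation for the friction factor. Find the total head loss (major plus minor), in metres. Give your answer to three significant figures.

H_L ≈ 10.4 m

V = 4Q/(πD²) = 2.076 m/s; V²/2g = 0.2197 m
Re = 1.29×10^6, ε/D = 3.01×10^-6 → f = 0.01121 (Swamee-Jain)
Major: h_f = f(L/D)·V²/2g = 0.01121·2144·0.2197 = 5.280 m
Minor: ΣK = 23.5; h_m = ΣK·V²/2g = 5.167 m
Total H_L = 5.280 + 5.167 = 10.45 m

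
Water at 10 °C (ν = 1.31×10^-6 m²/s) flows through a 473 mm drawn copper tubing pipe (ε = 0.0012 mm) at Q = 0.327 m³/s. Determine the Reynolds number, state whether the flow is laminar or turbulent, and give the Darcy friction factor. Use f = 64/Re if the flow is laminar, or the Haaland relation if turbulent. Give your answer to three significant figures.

Re ≈ 6.72×10^5; turbulent; f ≈ 0.0124

V = 4Q/(πD²) = 1.861 m/s
Re = VD/ν = 1.861·0.473/1.31×10^-6 = 6.72×10^5
Re > 4000 → turbulent; ε/D = 2.54×10^-6
Haaland: f = 0.01243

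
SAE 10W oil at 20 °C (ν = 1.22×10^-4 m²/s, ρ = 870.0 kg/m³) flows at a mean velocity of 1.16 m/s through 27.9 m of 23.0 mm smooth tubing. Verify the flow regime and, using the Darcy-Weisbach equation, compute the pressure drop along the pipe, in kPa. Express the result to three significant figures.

Re = VD/ν = 1.16·0.02300/1.22×10^-4 = 219 → laminar (Re < 2300)
f = 64/Re = 0.2927
h_f = f(L/D)V²/(2g) = 0.2927·(27.9/0.02300)·1.16²/(2·9.81) = 24.35 m
Δp = ρg·h_f = 870.0·9.81·24.35 = 207.8 kPa

Δp ≈ 208 kPa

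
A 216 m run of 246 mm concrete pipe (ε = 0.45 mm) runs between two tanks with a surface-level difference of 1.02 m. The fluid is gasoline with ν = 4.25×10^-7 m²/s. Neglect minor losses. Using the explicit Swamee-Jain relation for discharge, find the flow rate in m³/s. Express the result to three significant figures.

Q ≈ 0.0471 m³/s

Swamee-Jain (Type II): Q = -0.965·√(gD⁵h_f/L)·ln[ε/(3.7D) + √(3.17ν²L/(gD³h_f))]
√(gD⁵h_f/L) = √(9.81·0.246⁵·1.02/216) = 0.006460
ε/(3.7D) = 4.94×10^-4; √(3.17ν²L/(gD³h_f)) = 2.88×10^-5
Q = -0.965·0.006460·ln(5.232×10^-4) = 0.04710 m³/s
Check: V = 0.991 m/s, Re = 5.74×10^5, f = 0.02332, h_f = 1.03 m ≈ 1.02 m ✓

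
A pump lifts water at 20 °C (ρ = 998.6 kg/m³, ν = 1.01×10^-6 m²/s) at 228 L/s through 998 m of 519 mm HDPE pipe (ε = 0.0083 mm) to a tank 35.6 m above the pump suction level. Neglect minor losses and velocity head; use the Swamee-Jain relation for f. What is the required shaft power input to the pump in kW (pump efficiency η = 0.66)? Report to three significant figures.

P_shaft ≈ 126 kW

V = 4Q/(πD²) = 1.078 m/s; Re = 5.54×10^5; ε/D = 1.60×10^-5; f = 0.01313
h_f = f(L/D)V²/2g = 1.494 m
Total head H = z + h_f = 35.6 + 1.494 = 37.09 m
P_hyd = ρgQH = 998.6·9.81·0.228·37.09 = 82.85 kW
P_shaft = P_hyd/η = 82.85/0.66 = 125.5 kW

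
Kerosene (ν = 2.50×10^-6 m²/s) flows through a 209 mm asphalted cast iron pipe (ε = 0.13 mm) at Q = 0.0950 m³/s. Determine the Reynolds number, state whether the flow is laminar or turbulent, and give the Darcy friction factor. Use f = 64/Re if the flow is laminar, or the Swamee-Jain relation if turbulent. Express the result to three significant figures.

Re ≈ 2.31×10^5; turbulent; f ≈ 0.0193

V = 4Q/(πD²) = 2.769 m/s
Re = VD/ν = 2.769·0.209/2.50×10^-6 = 2.31×10^5
Re > 4000 → turbulent; ε/D = 6.22×10^-4
Swamee-Jain: f = 0.01933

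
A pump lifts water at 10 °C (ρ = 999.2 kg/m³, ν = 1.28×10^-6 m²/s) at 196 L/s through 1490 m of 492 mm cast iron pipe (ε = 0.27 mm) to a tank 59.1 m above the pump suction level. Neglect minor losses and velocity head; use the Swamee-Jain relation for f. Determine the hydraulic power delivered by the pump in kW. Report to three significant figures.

P_hyd ≈ 119 kW

V = 4Q/(πD²) = 1.031 m/s; Re = 3.96×10^5; ε/D = 5.49×10^-4; f = 0.01829
h_f = f(L/D)V²/2g = 3.001 m
Total head H = z + h_f = 59.1 + 3.001 = 62.10 m
P_hyd = ρgQH = 999.2·9.81·0.196·62.10 = 119.3 kW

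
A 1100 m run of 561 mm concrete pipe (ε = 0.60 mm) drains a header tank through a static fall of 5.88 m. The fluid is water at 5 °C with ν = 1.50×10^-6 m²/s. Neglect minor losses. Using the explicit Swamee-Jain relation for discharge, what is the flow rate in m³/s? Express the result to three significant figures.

Swamee-Jain (Type II): Q = -0.965·√(gD⁵h_f/L)·ln[ε/(3.7D) + √(3.17ν²L/(gD³h_f))]
√(gD⁵h_f/L) = √(9.81·0.561⁵·5.88/1100) = 0.05398
ε/(3.7D) = 2.89×10^-4; √(3.17ν²L/(gD³h_f)) = 2.78×10^-5
Q = -0.965·0.05398·ln(3.168×10^-4) = 0.4197 m³/s
Check: V = 1.70 m/s, Re = 6.35×10^5, f = 0.02052, h_f = 5.91 m ≈ 5.88 m ✓

Q ≈ 0.420 m³/s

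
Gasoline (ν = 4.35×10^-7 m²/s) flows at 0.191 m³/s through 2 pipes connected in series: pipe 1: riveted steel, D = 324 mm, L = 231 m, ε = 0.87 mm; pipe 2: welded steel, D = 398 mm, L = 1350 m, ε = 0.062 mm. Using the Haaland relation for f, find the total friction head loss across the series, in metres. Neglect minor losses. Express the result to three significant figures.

H ≈ 10.6 m

Pipe 1: V = 2.317 m/s, Re = 1.73×10^6, ε/D = 0.00269, f = 0.02550, h_1 = f(L/D)V²/2g = 4.972 m
Pipe 2: V = 1.535 m/s, Re = 1.40×10^6, ε/D = 1.56×10^-4, f = 0.01382, h_2 = f(L/D)V²/2g = 5.632 m
Series → Q common, losses add: H = Σh = 10.60 m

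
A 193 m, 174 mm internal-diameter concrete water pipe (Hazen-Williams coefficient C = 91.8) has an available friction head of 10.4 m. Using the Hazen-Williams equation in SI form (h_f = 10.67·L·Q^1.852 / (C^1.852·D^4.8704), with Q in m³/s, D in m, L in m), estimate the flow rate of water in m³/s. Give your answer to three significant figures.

Q ≈ 0.0532 m³/s

Rearranging: Q = [h_f·C^1.852·D^4.8704 / (10.67·L)]^(1/1.852)
Q = [10.4·91.8^1.852·0.174^4.8704 / (10.67·193)]^0.540 = 0.05315 m³/s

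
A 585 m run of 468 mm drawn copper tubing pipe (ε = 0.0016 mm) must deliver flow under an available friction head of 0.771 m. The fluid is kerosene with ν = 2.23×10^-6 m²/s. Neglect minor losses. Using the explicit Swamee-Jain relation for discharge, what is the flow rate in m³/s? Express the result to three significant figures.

Swamee-Jain (Type II): Q = -0.965·√(gD⁵h_f/L)·ln[ε/(3.7D) + √(3.17ν²L/(gD³h_f))]
√(gD⁵h_f/L) = √(9.81·0.468⁵·0.771/585) = 0.01704
ε/(3.7D) = 9.24×10^-7; √(3.17ν²L/(gD³h_f)) = 1.09×10^-4
Q = -0.965·0.01704·ln(1.100×10^-4) = 0.1499 m³/s
Check: V = 0.871 m/s, Re = 1.83×10^5, f = 0.01584, h_f = 0.766 m ≈ 0.771 m ✓

Q ≈ 0.150 m³/s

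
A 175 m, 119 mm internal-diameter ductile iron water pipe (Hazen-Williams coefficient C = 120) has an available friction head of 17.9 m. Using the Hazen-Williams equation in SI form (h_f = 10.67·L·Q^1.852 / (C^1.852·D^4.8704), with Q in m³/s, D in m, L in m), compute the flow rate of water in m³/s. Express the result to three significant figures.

Q ≈ 0.0362 m³/s

Rearranging: Q = [h_f·C^1.852·D^4.8704 / (10.67·L)]^(1/1.852)
Q = [17.9·120^1.852·0.119^4.8704 / (10.67·175)]^0.540 = 0.03616 m³/s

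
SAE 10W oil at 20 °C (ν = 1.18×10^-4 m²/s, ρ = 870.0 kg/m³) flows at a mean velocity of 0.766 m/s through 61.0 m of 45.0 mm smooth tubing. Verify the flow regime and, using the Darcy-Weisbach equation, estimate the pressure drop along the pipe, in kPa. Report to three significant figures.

Δp ≈ 75.8 kPa

Re = VD/ν = 0.766·0.04500/1.18×10^-4 = 292 → laminar (Re < 2300)
f = 64/Re = 0.2191
h_f = f(L/D)V²/(2g) = 0.2191·(61.0/0.04500)·0.766²/(2·9.81) = 8.882 m
Δp = ρg·h_f = 870.0·9.81·8.882 = 75.80 kPa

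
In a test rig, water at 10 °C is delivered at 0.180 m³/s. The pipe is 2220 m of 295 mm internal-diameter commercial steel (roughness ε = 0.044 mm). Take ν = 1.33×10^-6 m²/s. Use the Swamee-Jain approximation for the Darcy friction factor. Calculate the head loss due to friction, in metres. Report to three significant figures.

h_f ≈ 39.3 m

V = 4Q/(πD²) = 4·0.180/(π·0.295²) = 2.634 m/s
Re = VD/ν = 2.634·0.295/1.33×10^-6 = 5.84×10^5 → turbulent
ε/D = 0.044/295 = 1.49×10^-4
Swamee-Jain: f = 0.01479
h_f = f(L/D)V²/(2g) = 0.01479·(2220/0.295)·2.634²/(2·9.81) = 39.34 m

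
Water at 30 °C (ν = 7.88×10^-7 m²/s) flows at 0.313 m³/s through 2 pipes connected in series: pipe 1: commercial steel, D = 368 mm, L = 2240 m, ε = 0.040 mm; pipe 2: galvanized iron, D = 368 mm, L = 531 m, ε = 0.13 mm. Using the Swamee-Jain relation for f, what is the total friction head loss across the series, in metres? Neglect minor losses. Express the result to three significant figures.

H ≈ 46.0 m

Pipe 1: V = 2.943 m/s, Re = 1.37×10^6, ε/D = 1.09×10^-4, f = 0.01332, h_1 = f(L/D)V²/2g = 35.79 m
Pipe 2: V = 2.943 m/s, Re = 1.37×10^6, ε/D = 3.53×10^-4, f = 0.01604, h_2 = f(L/D)V²/2g = 10.21 m
Series → Q common, losses add: H = Σh = 46.00 m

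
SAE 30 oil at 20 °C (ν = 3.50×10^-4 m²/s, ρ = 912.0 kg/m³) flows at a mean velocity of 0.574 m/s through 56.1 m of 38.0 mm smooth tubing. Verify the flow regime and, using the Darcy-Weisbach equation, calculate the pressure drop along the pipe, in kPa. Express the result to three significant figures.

Δp ≈ 228 kPa

Re = VD/ν = 0.574·0.03800/3.50×10^-4 = 62.3 → laminar (Re < 2300)
f = 64/Re = 1.027
h_f = f(L/D)V²/(2g) = 1.027·(56.1/0.03800)·0.574²/(2·9.81) = 25.46 m
Δp = ρg·h_f = 912.0·9.81·25.46 = 227.8 kPa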